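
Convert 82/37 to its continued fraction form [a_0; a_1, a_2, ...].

Run the Euclidean algorithm on 82 and 37; the successive quotients are the partial quotients a_0, a_1, ... (each step inverts the fractional part left over by the previous one):
  82 = 2*37 + 8, so a_0 = 2.
  37 = 4*8 + 5, so a_1 = 4.
  8 = 1*5 + 3, so a_2 = 1.
  5 = 1*3 + 2, so a_3 = 1.
  3 = 1*2 + 1, so a_4 = 1.
  2 = 2*1 + 0, so a_5 = 2.
The remainder reaches 0 after 6 divisions, so the expansion has 6 partial quotients, read off in order.

[2; 4, 1, 1, 1, 2]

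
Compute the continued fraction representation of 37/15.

Run the Euclidean algorithm on 37 and 15; the successive quotients are the partial quotients a_0, a_1, ... (each step inverts the fractional part left over by the previous one):
  37 = 2*15 + 7, so a_0 = 2.
  15 = 2*7 + 1, so a_1 = 2.
  7 = 7*1 + 0, so a_2 = 7.
The remainder reaches 0 after 3 divisions, so the expansion has 3 partial quotients, read off in order.

[2; 2, 7]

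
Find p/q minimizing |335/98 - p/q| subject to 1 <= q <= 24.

41/12

Expand x = 335/98 as a continued fraction with the Euclidean algorithm:
  335 = 3*98 + 41, so a_0 = 3.
  98 = 2*41 + 16, so a_1 = 2.
  41 = 2*16 + 9, so a_2 = 2.
  16 = 1*9 + 7, so a_3 = 1.
  9 = 1*7 + 2, so a_4 = 1.
  7 = 3*2 + 1, so a_5 = 3.
  2 = 2*1 + 0, so a_6 = 2.
so x = [3; 2, 2, 1, 1, 3, 2].
Convergents (p_i = a_i*p_{i-1} + p_{i-2}, q_i = a_i*q_{i-1} + q_{i-2} with p_{-2}=0, p_{-1}=1, q_{-2}=1, q_{-1}=0), until the denominator exceeds 24:
  i=0: a_0=3, p_0 = 3*1 + 0 = 3, q_0 = 3*0 + 1 = 1.
  i=1: a_1=2, p_1 = 2*3 + 1 = 7, q_1 = 2*1 + 0 = 2.
  i=2: a_2=2, p_2 = 2*7 + 3 = 17, q_2 = 2*2 + 1 = 5.
  i=3: a_3=1, p_3 = 1*17 + 7 = 24, q_3 = 1*5 + 2 = 7.
  i=4: a_4=1, p_4 = 1*24 + 17 = 41, q_4 = 1*7 + 5 = 12.
  i=5: a_5=3, p_5 = 3*41 + 24 = 147, q_5 = 3*12 + 7 = 43.
q_5 = 43 > 24, so the last convergent with denominator <= 24 is p_4/q_4 = 41/12.
The closest fraction with denominator <= 24 is either p_4/q_4 or the intermediate fraction (k*p_4 + p_3)/(k*q_4 + q_3) with the largest k >= 1 whose denominator stays <= 24; these approach x as k grows, and every other convergent or intermediate fraction in range is farther away.
Largest k: floor((24 - q_3)/q_4) = floor((24 - 7)/12) = 1.
That gives (1*41 + 24)/(1*12 + 7) = 65/19.
Compare the errors: |x - 41/12| = |335*12 - 41*98|/(98*12) = 2/1176, and |x - 65/19| = |335*19 - 65*98|/(98*19) = 5/1862.
Cross-multiplying, 2*1862 = 3724 < 5880 = 5*1176, so 2/1176 is smaller: the convergent 41/12 is closer to x than 65/19.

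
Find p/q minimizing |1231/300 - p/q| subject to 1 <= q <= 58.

119/29

Expand x = 1231/300 as a continued fraction with the Euclidean algorithm:
  1231 = 4*300 + 31, so a_0 = 4.
  300 = 9*31 + 21, so a_1 = 9.
  31 = 1*21 + 10, so a_2 = 1.
  21 = 2*10 + 1, so a_3 = 2.
  10 = 10*1 + 0, so a_4 = 10.
so x = [4; 9, 1, 2, 10].
Convergents (p_i = a_i*p_{i-1} + p_{i-2}, q_i = a_i*q_{i-1} + q_{i-2} with p_{-2}=0, p_{-1}=1, q_{-2}=1, q_{-1}=0), until the denominator exceeds 58:
  i=0: a_0=4, p_0 = 4*1 + 0 = 4, q_0 = 4*0 + 1 = 1.
  i=1: a_1=9, p_1 = 9*4 + 1 = 37, q_1 = 9*1 + 0 = 9.
  i=2: a_2=1, p_2 = 1*37 + 4 = 41, q_2 = 1*9 + 1 = 10.
  i=3: a_3=2, p_3 = 2*41 + 37 = 119, q_3 = 2*10 + 9 = 29.
  i=4: a_4=10, p_4 = 10*119 + 41 = 1231, q_4 = 10*29 + 10 = 300.
q_4 = 300 > 58, so the last convergent with denominator <= 58 is p_3/q_3 = 119/29.
The closest fraction with denominator <= 58 is either p_3/q_3 or the intermediate fraction (k*p_3 + p_2)/(k*q_3 + q_2) with the largest k >= 1 whose denominator stays <= 58; these approach x as k grows, and every other convergent or intermediate fraction in range is farther away.
Largest k: floor((58 - q_2)/q_3) = floor((58 - 10)/29) = 1.
That gives (1*119 + 41)/(1*29 + 10) = 160/39.
Compare the errors: |x - 119/29| = |1231*29 - 119*300|/(300*29) = 1/8700, and |x - 160/39| = |1231*39 - 160*300|/(300*39) = 9/11700.
Cross-multiplying, 1*11700 = 11700 < 78300 = 9*8700, so 1/8700 is smaller: the convergent 119/29 is closer to x than 160/39.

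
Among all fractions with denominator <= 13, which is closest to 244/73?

10/3

Expand x = 244/73 as a continued fraction with the Euclidean algorithm:
  244 = 3*73 + 25, so a_0 = 3.
  73 = 2*25 + 23, so a_1 = 2.
  25 = 1*23 + 2, so a_2 = 1.
  23 = 11*2 + 1, so a_3 = 11.
  2 = 2*1 + 0, so a_4 = 2.
so x = [3; 2, 1, 11, 2].
Convergents (p_i = a_i*p_{i-1} + p_{i-2}, q_i = a_i*q_{i-1} + q_{i-2} with p_{-2}=0, p_{-1}=1, q_{-2}=1, q_{-1}=0), until the denominator exceeds 13:
  i=0: a_0=3, p_0 = 3*1 + 0 = 3, q_0 = 3*0 + 1 = 1.
  i=1: a_1=2, p_1 = 2*3 + 1 = 7, q_1 = 2*1 + 0 = 2.
  i=2: a_2=1, p_2 = 1*7 + 3 = 10, q_2 = 1*2 + 1 = 3.
  i=3: a_3=11, p_3 = 11*10 + 7 = 117, q_3 = 11*3 + 2 = 35.
q_3 = 35 > 13, so the last convergent with denominator <= 13 is p_2/q_2 = 10/3.
The closest fraction with denominator <= 13 is either p_2/q_2 or the intermediate fraction (k*p_2 + p_1)/(k*q_2 + q_1) with the largest k >= 1 whose denominator stays <= 13; these approach x as k grows, and every other convergent or intermediate fraction in range is farther away.
Largest k: floor((13 - q_1)/q_2) = floor((13 - 2)/3) = 3.
That gives (3*10 + 7)/(3*3 + 2) = 37/11.
Compare the errors: |x - 10/3| = |244*3 - 10*73|/(73*3) = 2/219, and |x - 37/11| = |244*11 - 37*73|/(73*11) = 17/803.
Cross-multiplying, 2*803 = 1606 < 3723 = 17*219, so 2/219 is smaller: the convergent 10/3 is closer to x than 37/11.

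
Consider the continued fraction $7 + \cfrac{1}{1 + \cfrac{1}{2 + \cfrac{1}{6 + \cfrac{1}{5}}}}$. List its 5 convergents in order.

7/1, 8/1, 23/3, 146/19, 753/98

Using the convergent recurrence p_i = a_i*p_{i-1} + p_{i-2}, q_i = a_i*q_{i-1} + q_{i-2} with p_{-2}=0, p_{-1}=1, q_{-2}=1, q_{-1}=0:
  i=0: a_0=7, p_0 = 7*1 + 0 = 7, q_0 = 7*0 + 1 = 1.
  i=1: a_1=1, p_1 = 1*7 + 1 = 8, q_1 = 1*1 + 0 = 1.
  i=2: a_2=2, p_2 = 2*8 + 7 = 23, q_2 = 2*1 + 1 = 3.
  i=3: a_3=6, p_3 = 6*23 + 8 = 146, q_3 = 6*3 + 1 = 19.
  i=4: a_4=5, p_4 = 5*146 + 23 = 753, q_4 = 5*19 + 3 = 98.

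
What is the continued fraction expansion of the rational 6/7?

Run the Euclidean algorithm on 6 and 7; the successive quotients are the partial quotients a_0, a_1, ... (each step inverts the fractional part left over by the previous one):
  6 = 0*7 + 6, so a_0 = 0.
  7 = 1*6 + 1, so a_1 = 1.
  6 = 6*1 + 0, so a_2 = 6.
The remainder reaches 0 after 3 divisions, so the expansion has 3 partial quotients, read off in order.

[0; 1, 6]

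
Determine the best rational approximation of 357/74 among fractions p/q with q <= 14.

53/11

Expand x = 357/74 as a continued fraction with the Euclidean algorithm:
  357 = 4*74 + 61, so a_0 = 4.
  74 = 1*61 + 13, so a_1 = 1.
  61 = 4*13 + 9, so a_2 = 4.
  13 = 1*9 + 4, so a_3 = 1.
  9 = 2*4 + 1, so a_4 = 2.
  4 = 4*1 + 0, so a_5 = 4.
so x = [4; 1, 4, 1, 2, 4].
Convergents (p_i = a_i*p_{i-1} + p_{i-2}, q_i = a_i*q_{i-1} + q_{i-2} with p_{-2}=0, p_{-1}=1, q_{-2}=1, q_{-1}=0), until the denominator exceeds 14:
  i=0: a_0=4, p_0 = 4*1 + 0 = 4, q_0 = 4*0 + 1 = 1.
  i=1: a_1=1, p_1 = 1*4 + 1 = 5, q_1 = 1*1 + 0 = 1.
  i=2: a_2=4, p_2 = 4*5 + 4 = 24, q_2 = 4*1 + 1 = 5.
  i=3: a_3=1, p_3 = 1*24 + 5 = 29, q_3 = 1*5 + 1 = 6.
  i=4: a_4=2, p_4 = 2*29 + 24 = 82, q_4 = 2*6 + 5 = 17.
q_4 = 17 > 14, so the last convergent with denominator <= 14 is p_3/q_3 = 29/6.
The closest fraction with denominator <= 14 is either p_3/q_3 or the intermediate fraction (k*p_3 + p_2)/(k*q_3 + q_2) with the largest k >= 1 whose denominator stays <= 14; these approach x as k grows, and every other convergent or intermediate fraction in range is farther away.
Largest k: floor((14 - q_2)/q_3) = floor((14 - 5)/6) = 1.
That gives (1*29 + 24)/(1*6 + 5) = 53/11.
Compare the errors: |x - 29/6| = |357*6 - 29*74|/(74*6) = 4/444, and |x - 53/11| = |357*11 - 53*74|/(74*11) = 5/814.
Cross-multiplying, 5*444 = 2220 < 3256 = 4*814, so 5/814 is smaller: the intermediate fraction 53/11 is closer to x than 29/6.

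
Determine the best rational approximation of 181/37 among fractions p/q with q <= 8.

39/8

Expand x = 181/37 as a continued fraction with the Euclidean algorithm:
  181 = 4*37 + 33, so a_0 = 4.
  37 = 1*33 + 4, so a_1 = 1.
  33 = 8*4 + 1, so a_2 = 8.
  4 = 4*1 + 0, so a_3 = 4.
so x = [4; 1, 8, 4].
Convergents (p_i = a_i*p_{i-1} + p_{i-2}, q_i = a_i*q_{i-1} + q_{i-2} with p_{-2}=0, p_{-1}=1, q_{-2}=1, q_{-1}=0), until the denominator exceeds 8:
  i=0: a_0=4, p_0 = 4*1 + 0 = 4, q_0 = 4*0 + 1 = 1.
  i=1: a_1=1, p_1 = 1*4 + 1 = 5, q_1 = 1*1 + 0 = 1.
  i=2: a_2=8, p_2 = 8*5 + 4 = 44, q_2 = 8*1 + 1 = 9.
q_2 = 9 > 8, so the last convergent with denominator <= 8 is p_1/q_1 = 5/1.
The closest fraction with denominator <= 8 is either p_1/q_1 or the intermediate fraction (k*p_1 + p_0)/(k*q_1 + q_0) with the largest k >= 1 whose denominator stays <= 8; these approach x as k grows, and every other convergent or intermediate fraction in range is farther away.
Largest k: floor((8 - q_0)/q_1) = floor((8 - 1)/1) = 7.
That gives (7*5 + 4)/(7*1 + 1) = 39/8.
Compare the errors: |x - 5/1| = |181*1 - 5*37|/(37*1) = 4/37, and |x - 39/8| = |181*8 - 39*37|/(37*8) = 5/296.
Cross-multiplying, 5*37 = 185 < 1184 = 4*296, so 5/296 is smaller: the intermediate fraction 39/8 is closer to x than 5/1.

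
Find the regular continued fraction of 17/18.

Run the Euclidean algorithm on 17 and 18; the successive quotients are the partial quotients a_0, a_1, ... (each step inverts the fractional part left over by the previous one):
  17 = 0*18 + 17, so a_0 = 0.
  18 = 1*17 + 1, so a_1 = 1.
  17 = 17*1 + 0, so a_2 = 17.
The remainder reaches 0 after 3 divisions, so the expansion has 3 partial quotients, read off in order.

[0; 1, 17]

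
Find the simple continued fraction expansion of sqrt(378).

Write x_i = (sqrt(378) + m_i)/d_i with (m_0, d_0) = (0, 1). a_0 = floor(sqrt(378)) = 19, since 19^2 = 361 <= 378 < 400 = 20^2.
Iterate m_{i+1} = d_i*a_i - m_i, d_{i+1} = (378 - m_{i+1}^2)/d_i, a_{i+1} = floor((a_0 + m_{i+1})/d_{i+1}):
  m_1 = 1*19 - 0 = 19, d_1 = (378 - 19^2)/1 = 17/1 = 17, a_1 = floor((19 + 19)/17) = 2.
  m_2 = 17*2 - 19 = 15, d_2 = (378 - 15^2)/17 = 153/17 = 9, a_2 = floor((19 + 15)/9) = 3.
  m_3 = 9*3 - 15 = 12, d_3 = (378 - 12^2)/9 = 234/9 = 26, a_3 = floor((19 + 12)/26) = 1.
  m_4 = 26*1 - 12 = 14, d_4 = (378 - 14^2)/26 = 182/26 = 7, a_4 = floor((19 + 14)/7) = 4.
  m_5 = 7*4 - 14 = 14, d_5 = (378 - 14^2)/7 = 182/7 = 26, a_5 = floor((19 + 14)/26) = 1.
  m_6 = 26*1 - 14 = 12, d_6 = (378 - 12^2)/26 = 234/26 = 9, a_6 = floor((19 + 12)/9) = 3.
  m_7 = 9*3 - 12 = 15, d_7 = (378 - 15^2)/9 = 153/9 = 17, a_7 = floor((19 + 15)/17) = 2.
  m_8 = 17*2 - 15 = 19, d_8 = (378 - 19^2)/17 = 17/17 = 1, a_8 = floor((19 + 19)/1) = 38.
  m_9 = 1*38 - 19 = 19, d_9 = (378 - 19^2)/1 = 17/1 = 17: (m_9, d_9) = (m_1, d_1) = (19, 17), so from here the quotients repeat a_1, ..., a_8; the period length is 8.
Hence the expansion of sqrt(378) is a_0 = 19 followed by the repeating block 2, 3, 1, 4, 1, 3, 2, 38 (period 8).

[19; (2, 3, 1, 4, 1, 3, 2, 38)]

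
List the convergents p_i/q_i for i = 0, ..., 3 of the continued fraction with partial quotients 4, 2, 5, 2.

Using the convergent recurrence p_i = a_i*p_{i-1} + p_{i-2}, q_i = a_i*q_{i-1} + q_{i-2} with p_{-2}=0, p_{-1}=1, q_{-2}=1, q_{-1}=0:
  i=0: a_0=4, p_0 = 4*1 + 0 = 4, q_0 = 4*0 + 1 = 1.
  i=1: a_1=2, p_1 = 2*4 + 1 = 9, q_1 = 2*1 + 0 = 2.
  i=2: a_2=5, p_2 = 5*9 + 4 = 49, q_2 = 5*2 + 1 = 11.
  i=3: a_3=2, p_3 = 2*49 + 9 = 107, q_3 = 2*11 + 2 = 24.

4/1, 9/2, 49/11, 107/24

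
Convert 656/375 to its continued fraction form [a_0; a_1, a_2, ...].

[1; 1, 2, 1, 93]

Run the Euclidean algorithm on 656 and 375; the successive quotients are the partial quotients a_0, a_1, ... (each step inverts the fractional part left over by the previous one):
  656 = 1*375 + 281, so a_0 = 1.
  375 = 1*281 + 94, so a_1 = 1.
  281 = 2*94 + 93, so a_2 = 2.
  94 = 1*93 + 1, so a_3 = 1.
  93 = 93*1 + 0, so a_4 = 93.
The remainder reaches 0 after 5 divisions, so the expansion has 5 partial quotients, read off in order.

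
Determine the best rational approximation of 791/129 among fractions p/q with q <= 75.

Expand x = 791/129 as a continued fraction with the Euclidean algorithm:
  791 = 6*129 + 17, so a_0 = 6.
  129 = 7*17 + 10, so a_1 = 7.
  17 = 1*10 + 7, so a_2 = 1.
  10 = 1*7 + 3, so a_3 = 1.
  7 = 2*3 + 1, so a_4 = 2.
  3 = 3*1 + 0, so a_5 = 3.
so x = [6; 7, 1, 1, 2, 3].
Convergents (p_i = a_i*p_{i-1} + p_{i-2}, q_i = a_i*q_{i-1} + q_{i-2} with p_{-2}=0, p_{-1}=1, q_{-2}=1, q_{-1}=0), until the denominator exceeds 75:
  i=0: a_0=6, p_0 = 6*1 + 0 = 6, q_0 = 6*0 + 1 = 1.
  i=1: a_1=7, p_1 = 7*6 + 1 = 43, q_1 = 7*1 + 0 = 7.
  i=2: a_2=1, p_2 = 1*43 + 6 = 49, q_2 = 1*7 + 1 = 8.
  i=3: a_3=1, p_3 = 1*49 + 43 = 92, q_3 = 1*8 + 7 = 15.
  i=4: a_4=2, p_4 = 2*92 + 49 = 233, q_4 = 2*15 + 8 = 38.
  i=5: a_5=3, p_5 = 3*233 + 92 = 791, q_5 = 3*38 + 15 = 129.
q_5 = 129 > 75, so the last convergent with denominator <= 75 is p_4/q_4 = 233/38.
The closest fraction with denominator <= 75 is either p_4/q_4 or the intermediate fraction (k*p_4 + p_3)/(k*q_4 + q_3) with the largest k >= 1 whose denominator stays <= 75; these approach x as k grows, and every other convergent or intermediate fraction in range is farther away.
Largest k: floor((75 - q_3)/q_4) = floor((75 - 15)/38) = 1.
That gives (1*233 + 92)/(1*38 + 15) = 325/53.
Compare the errors: |x - 233/38| = |791*38 - 233*129|/(129*38) = 1/4902, and |x - 325/53| = |791*53 - 325*129|/(129*53) = 2/6837.
Cross-multiplying, 1*6837 = 6837 < 9804 = 2*4902, so 1/4902 is smaller: the convergent 233/38 is closer to x than 325/53.

233/38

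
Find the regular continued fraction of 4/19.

Run the Euclidean algorithm on 4 and 19; the successive quotients are the partial quotients a_0, a_1, ... (each step inverts the fractional part left over by the previous one):
  4 = 0*19 + 4, so a_0 = 0.
  19 = 4*4 + 3, so a_1 = 4.
  4 = 1*3 + 1, so a_2 = 1.
  3 = 3*1 + 0, so a_3 = 3.
The remainder reaches 0 after 4 divisions, so the expansion has 4 partial quotients, read off in order.

[0; 4, 1, 3]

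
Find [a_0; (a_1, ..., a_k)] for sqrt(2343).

Write x_i = (sqrt(2343) + m_i)/d_i with (m_0, d_0) = (0, 1). a_0 = floor(sqrt(2343)) = 48, since 48^2 = 2304 <= 2343 < 2401 = 49^2.
Iterate m_{i+1} = d_i*a_i - m_i, d_{i+1} = (2343 - m_{i+1}^2)/d_i, a_{i+1} = floor((a_0 + m_{i+1})/d_{i+1}):
  m_1 = 1*48 - 0 = 48, d_1 = (2343 - 48^2)/1 = 39/1 = 39, a_1 = floor((48 + 48)/39) = 2.
  m_2 = 39*2 - 48 = 30, d_2 = (2343 - 30^2)/39 = 1443/39 = 37, a_2 = floor((48 + 30)/37) = 2.
  m_3 = 37*2 - 30 = 44, d_3 = (2343 - 44^2)/37 = 407/37 = 11, a_3 = floor((48 + 44)/11) = 8.
  m_4 = 11*8 - 44 = 44, d_4 = (2343 - 44^2)/11 = 407/11 = 37, a_4 = floor((48 + 44)/37) = 2.
  m_5 = 37*2 - 44 = 30, d_5 = (2343 - 30^2)/37 = 1443/37 = 39, a_5 = floor((48 + 30)/39) = 2.
  m_6 = 39*2 - 30 = 48, d_6 = (2343 - 48^2)/39 = 39/39 = 1, a_6 = floor((48 + 48)/1) = 96.
  m_7 = 1*96 - 48 = 48, d_7 = (2343 - 48^2)/1 = 39/1 = 39: (m_7, d_7) = (m_1, d_1) = (48, 39), so from here the quotients repeat a_1, ..., a_6; the period length is 6.
Hence the expansion of sqrt(2343) is a_0 = 48 followed by the repeating block 2, 2, 8, 2, 2, 96 (period 6).

[48; (2, 2, 8, 2, 2, 96)]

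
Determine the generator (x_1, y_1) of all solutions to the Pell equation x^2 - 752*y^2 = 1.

(x, y) = (4607, 168)

First expand sqrt(752) as a continued fraction. With x_i = (sqrt(752) + m_i)/d_i and (m_0, d_0) = (0, 1): a_0 = floor(sqrt(752)) = 27, since 27^2 = 729 <= 752 < 784 = 28^2.
Iterate m_{i+1} = d_i*a_i - m_i, d_{i+1} = (752 - m_{i+1}^2)/d_i, a_{i+1} = floor((a_0 + m_{i+1})/d_{i+1}):
  m_1 = 1*27 - 0 = 27, d_1 = (752 - 27^2)/1 = 23/1 = 23, a_1 = floor((27 + 27)/23) = 2.
  m_2 = 23*2 - 27 = 19, d_2 = (752 - 19^2)/23 = 391/23 = 17, a_2 = floor((27 + 19)/17) = 2.
  m_3 = 17*2 - 19 = 15, d_3 = (752 - 15^2)/17 = 527/17 = 31, a_3 = floor((27 + 15)/31) = 1.
  m_4 = 31*1 - 15 = 16, d_4 = (752 - 16^2)/31 = 496/31 = 16, a_4 = floor((27 + 16)/16) = 2.
  m_5 = 16*2 - 16 = 16, d_5 = (752 - 16^2)/16 = 496/16 = 31, a_5 = floor((27 + 16)/31) = 1.
  m_6 = 31*1 - 16 = 15, d_6 = (752 - 15^2)/31 = 527/31 = 17, a_6 = floor((27 + 15)/17) = 2.
  m_7 = 17*2 - 15 = 19, d_7 = (752 - 19^2)/17 = 391/17 = 23, a_7 = floor((27 + 19)/23) = 2.
  m_8 = 23*2 - 19 = 27, d_8 = (752 - 27^2)/23 = 23/23 = 1, a_8 = floor((27 + 27)/1) = 54.
  m_9 = 1*54 - 27 = 27, d_9 = (752 - 27^2)/1 = 23/1 = 23: (m_9, d_9) = (m_1, d_1) = (27, 23), so from here the quotients repeat a_1, ..., a_8; the period length is 8.
So sqrt(752) = [27; (2, 2, 1, 2, 1, 2, 2, 54)] with period length k = 8.
k is even, so the fundamental solution of x^2 - 752y^2 = 1 is (p_{k-1}, q_{k-1}) = (p_7, q_7); compute convergents through index 7.
Convergents (p_i = a_i*p_{i-1} + p_{i-2}, q_i = a_i*q_{i-1} + q_{i-2} with p_{-2}=0, p_{-1}=1, q_{-2}=1, q_{-1}=0):
  i=0: a_0=27, p_0 = 27*1 + 0 = 27, q_0 = 27*0 + 1 = 1.
  i=1: a_1=2, p_1 = 2*27 + 1 = 55, q_1 = 2*1 + 0 = 2.
  i=2: a_2=2, p_2 = 2*55 + 27 = 137, q_2 = 2*2 + 1 = 5.
  i=3: a_3=1, p_3 = 1*137 + 55 = 192, q_3 = 1*5 + 2 = 7.
  i=4: a_4=2, p_4 = 2*192 + 137 = 521, q_4 = 2*7 + 5 = 19.
  i=5: a_5=1, p_5 = 1*521 + 192 = 713, q_5 = 1*19 + 7 = 26.
  i=6: a_6=2, p_6 = 2*713 + 521 = 1947, q_6 = 2*26 + 19 = 71.
  i=7: a_7=2, p_7 = 2*1947 + 713 = 4607, q_7 = 2*71 + 26 = 168.
Check: 4607^2 - 752*168^2 = 21224449 - 21224448 = 1, so (x, y) = (4607, 168) solves the equation, and by the theorem it is the least positive solution.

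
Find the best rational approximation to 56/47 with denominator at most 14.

Expand x = 56/47 as a continued fraction with the Euclidean algorithm:
  56 = 1*47 + 9, so a_0 = 1.
  47 = 5*9 + 2, so a_1 = 5.
  9 = 4*2 + 1, so a_2 = 4.
  2 = 2*1 + 0, so a_3 = 2.
so x = [1; 5, 4, 2].
Convergents (p_i = a_i*p_{i-1} + p_{i-2}, q_i = a_i*q_{i-1} + q_{i-2} with p_{-2}=0, p_{-1}=1, q_{-2}=1, q_{-1}=0), until the denominator exceeds 14:
  i=0: a_0=1, p_0 = 1*1 + 0 = 1, q_0 = 1*0 + 1 = 1.
  i=1: a_1=5, p_1 = 5*1 + 1 = 6, q_1 = 5*1 + 0 = 5.
  i=2: a_2=4, p_2 = 4*6 + 1 = 25, q_2 = 4*5 + 1 = 21.
q_2 = 21 > 14, so the last convergent with denominator <= 14 is p_1/q_1 = 6/5.
The closest fraction with denominator <= 14 is either p_1/q_1 or the intermediate fraction (k*p_1 + p_0)/(k*q_1 + q_0) with the largest k >= 1 whose denominator stays <= 14; these approach x as k grows, and every other convergent or intermediate fraction in range is farther away.
Largest k: floor((14 - q_0)/q_1) = floor((14 - 1)/5) = 2.
That gives (2*6 + 1)/(2*5 + 1) = 13/11.
Compare the errors: |x - 6/5| = |56*5 - 6*47|/(47*5) = 2/235, and |x - 13/11| = |56*11 - 13*47|/(47*11) = 5/517.
Cross-multiplying, 2*517 = 1034 < 1175 = 5*235, so 2/235 is smaller: the convergent 6/5 is closer to x than 13/11.

6/5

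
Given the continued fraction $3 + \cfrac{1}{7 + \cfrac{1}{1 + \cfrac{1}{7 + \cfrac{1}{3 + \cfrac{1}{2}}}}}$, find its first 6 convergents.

Using the convergent recurrence p_i = a_i*p_{i-1} + p_{i-2}, q_i = a_i*q_{i-1} + q_{i-2} with p_{-2}=0, p_{-1}=1, q_{-2}=1, q_{-1}=0:
  i=0: a_0=3, p_0 = 3*1 + 0 = 3, q_0 = 3*0 + 1 = 1.
  i=1: a_1=7, p_1 = 7*3 + 1 = 22, q_1 = 7*1 + 0 = 7.
  i=2: a_2=1, p_2 = 1*22 + 3 = 25, q_2 = 1*7 + 1 = 8.
  i=3: a_3=7, p_3 = 7*25 + 22 = 197, q_3 = 7*8 + 7 = 63.
  i=4: a_4=3, p_4 = 3*197 + 25 = 616, q_4 = 3*63 + 8 = 197.
  i=5: a_5=2, p_5 = 2*616 + 197 = 1429, q_5 = 2*197 + 63 = 457.

3/1, 22/7, 25/8, 197/63, 616/197, 1429/457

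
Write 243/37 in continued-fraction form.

[6; 1, 1, 3, 5]

Run the Euclidean algorithm on 243 and 37; the successive quotients are the partial quotients a_0, a_1, ... (each step inverts the fractional part left over by the previous one):
  243 = 6*37 + 21, so a_0 = 6.
  37 = 1*21 + 16, so a_1 = 1.
  21 = 1*16 + 5, so a_2 = 1.
  16 = 3*5 + 1, so a_3 = 3.
  5 = 5*1 + 0, so a_4 = 5.
The remainder reaches 0 after 5 divisions, so the expansion has 5 partial quotients, read off in order.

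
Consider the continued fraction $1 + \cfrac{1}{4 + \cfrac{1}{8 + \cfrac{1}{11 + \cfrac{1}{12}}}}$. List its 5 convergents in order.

Using the convergent recurrence p_i = a_i*p_{i-1} + p_{i-2}, q_i = a_i*q_{i-1} + q_{i-2} with p_{-2}=0, p_{-1}=1, q_{-2}=1, q_{-1}=0:
  i=0: a_0=1, p_0 = 1*1 + 0 = 1, q_0 = 1*0 + 1 = 1.
  i=1: a_1=4, p_1 = 4*1 + 1 = 5, q_1 = 4*1 + 0 = 4.
  i=2: a_2=8, p_2 = 8*5 + 1 = 41, q_2 = 8*4 + 1 = 33.
  i=3: a_3=11, p_3 = 11*41 + 5 = 456, q_3 = 11*33 + 4 = 367.
  i=4: a_4=12, p_4 = 12*456 + 41 = 5513, q_4 = 12*367 + 33 = 4437.

1/1, 5/4, 41/33, 456/367, 5513/4437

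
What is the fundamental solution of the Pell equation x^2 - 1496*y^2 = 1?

First expand sqrt(1496) as a continued fraction. With x_i = (sqrt(1496) + m_i)/d_i and (m_0, d_0) = (0, 1): a_0 = floor(sqrt(1496)) = 38, since 38^2 = 1444 <= 1496 < 1521 = 39^2.
Iterate m_{i+1} = d_i*a_i - m_i, d_{i+1} = (1496 - m_{i+1}^2)/d_i, a_{i+1} = floor((a_0 + m_{i+1})/d_{i+1}):
  m_1 = 1*38 - 0 = 38, d_1 = (1496 - 38^2)/1 = 52/1 = 52, a_1 = floor((38 + 38)/52) = 1.
  m_2 = 52*1 - 38 = 14, d_2 = (1496 - 14^2)/52 = 1300/52 = 25, a_2 = floor((38 + 14)/25) = 2.
  m_3 = 25*2 - 14 = 36, d_3 = (1496 - 36^2)/25 = 200/25 = 8, a_3 = floor((38 + 36)/8) = 9.
  m_4 = 8*9 - 36 = 36, d_4 = (1496 - 36^2)/8 = 200/8 = 25, a_4 = floor((38 + 36)/25) = 2.
  m_5 = 25*2 - 36 = 14, d_5 = (1496 - 14^2)/25 = 1300/25 = 52, a_5 = floor((38 + 14)/52) = 1.
  m_6 = 52*1 - 14 = 38, d_6 = (1496 - 38^2)/52 = 52/52 = 1, a_6 = floor((38 + 38)/1) = 76.
  m_7 = 1*76 - 38 = 38, d_7 = (1496 - 38^2)/1 = 52/1 = 52: (m_7, d_7) = (m_1, d_1) = (38, 52), so from here the quotients repeat a_1, ..., a_6; the period length is 6.
So sqrt(1496) = [38; (1, 2, 9, 2, 1, 76)] with period length k = 6.
k is even, so the fundamental solution of x^2 - 1496y^2 = 1 is (p_{k-1}, q_{k-1}) = (p_5, q_5); compute convergents through index 5.
Convergents (p_i = a_i*p_{i-1} + p_{i-2}, q_i = a_i*q_{i-1} + q_{i-2} with p_{-2}=0, p_{-1}=1, q_{-2}=1, q_{-1}=0):
  i=0: a_0=38, p_0 = 38*1 + 0 = 38, q_0 = 38*0 + 1 = 1.
  i=1: a_1=1, p_1 = 1*38 + 1 = 39, q_1 = 1*1 + 0 = 1.
  i=2: a_2=2, p_2 = 2*39 + 38 = 116, q_2 = 2*1 + 1 = 3.
  i=3: a_3=9, p_3 = 9*116 + 39 = 1083, q_3 = 9*3 + 1 = 28.
  i=4: a_4=2, p_4 = 2*1083 + 116 = 2282, q_4 = 2*28 + 3 = 59.
  i=5: a_5=1, p_5 = 1*2282 + 1083 = 3365, q_5 = 1*59 + 28 = 87.
Check: 3365^2 - 1496*87^2 = 11323225 - 11323224 = 1, so (x, y) = (3365, 87) solves the equation, and by the theorem it is the least positive solution.

(x, y) = (3365, 87)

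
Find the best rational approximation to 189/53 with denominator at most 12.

25/7

Expand x = 189/53 as a continued fraction with the Euclidean algorithm:
  189 = 3*53 + 30, so a_0 = 3.
  53 = 1*30 + 23, so a_1 = 1.
  30 = 1*23 + 7, so a_2 = 1.
  23 = 3*7 + 2, so a_3 = 3.
  7 = 3*2 + 1, so a_4 = 3.
  2 = 2*1 + 0, so a_5 = 2.
so x = [3; 1, 1, 3, 3, 2].
Convergents (p_i = a_i*p_{i-1} + p_{i-2}, q_i = a_i*q_{i-1} + q_{i-2} with p_{-2}=0, p_{-1}=1, q_{-2}=1, q_{-1}=0), until the denominator exceeds 12:
  i=0: a_0=3, p_0 = 3*1 + 0 = 3, q_0 = 3*0 + 1 = 1.
  i=1: a_1=1, p_1 = 1*3 + 1 = 4, q_1 = 1*1 + 0 = 1.
  i=2: a_2=1, p_2 = 1*4 + 3 = 7, q_2 = 1*1 + 1 = 2.
  i=3: a_3=3, p_3 = 3*7 + 4 = 25, q_3 = 3*2 + 1 = 7.
  i=4: a_4=3, p_4 = 3*25 + 7 = 82, q_4 = 3*7 + 2 = 23.
q_4 = 23 > 12, so the last convergent with denominator <= 12 is p_3/q_3 = 25/7.
The closest fraction with denominator <= 12 is either p_3/q_3 or the intermediate fraction (k*p_3 + p_2)/(k*q_3 + q_2) with the largest k >= 1 whose denominator stays <= 12; these approach x as k grows, and every other convergent or intermediate fraction in range is farther away.
Largest k: floor((12 - q_2)/q_3) = floor((12 - 2)/7) = 1.
That gives (1*25 + 7)/(1*7 + 2) = 32/9.
Compare the errors: |x - 25/7| = |189*7 - 25*53|/(53*7) = 2/371, and |x - 32/9| = |189*9 - 32*53|/(53*9) = 5/477.
Cross-multiplying, 2*477 = 954 < 1855 = 5*371, so 2/371 is smaller: the convergent 25/7 is closer to x than 32/9.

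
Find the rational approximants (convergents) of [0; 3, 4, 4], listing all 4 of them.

Using the convergent recurrence p_i = a_i*p_{i-1} + p_{i-2}, q_i = a_i*q_{i-1} + q_{i-2} with p_{-2}=0, p_{-1}=1, q_{-2}=1, q_{-1}=0:
  i=0: a_0=0, p_0 = 0*1 + 0 = 0, q_0 = 0*0 + 1 = 1.
  i=1: a_1=3, p_1 = 3*0 + 1 = 1, q_1 = 3*1 + 0 = 3.
  i=2: a_2=4, p_2 = 4*1 + 0 = 4, q_2 = 4*3 + 1 = 13.
  i=3: a_3=4, p_3 = 4*4 + 1 = 17, q_3 = 4*13 + 3 = 55.

0/1, 1/3, 4/13, 17/55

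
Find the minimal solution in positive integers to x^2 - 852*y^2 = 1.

(x, y) = (194399, 6660)

First expand sqrt(852) as a continued fraction. With x_i = (sqrt(852) + m_i)/d_i and (m_0, d_0) = (0, 1): a_0 = floor(sqrt(852)) = 29, since 29^2 = 841 <= 852 < 900 = 30^2.
Iterate m_{i+1} = d_i*a_i - m_i, d_{i+1} = (852 - m_{i+1}^2)/d_i, a_{i+1} = floor((a_0 + m_{i+1})/d_{i+1}):
  m_1 = 1*29 - 0 = 29, d_1 = (852 - 29^2)/1 = 11/1 = 11, a_1 = floor((29 + 29)/11) = 5.
  m_2 = 11*5 - 29 = 26, d_2 = (852 - 26^2)/11 = 176/11 = 16, a_2 = floor((29 + 26)/16) = 3.
  m_3 = 16*3 - 26 = 22, d_3 = (852 - 22^2)/16 = 368/16 = 23, a_3 = floor((29 + 22)/23) = 2.
  m_4 = 23*2 - 22 = 24, d_4 = (852 - 24^2)/23 = 276/23 = 12, a_4 = floor((29 + 24)/12) = 4.
  m_5 = 12*4 - 24 = 24, d_5 = (852 - 24^2)/12 = 276/12 = 23, a_5 = floor((29 + 24)/23) = 2.
  m_6 = 23*2 - 24 = 22, d_6 = (852 - 22^2)/23 = 368/23 = 16, a_6 = floor((29 + 22)/16) = 3.
  m_7 = 16*3 - 22 = 26, d_7 = (852 - 26^2)/16 = 176/16 = 11, a_7 = floor((29 + 26)/11) = 5.
  m_8 = 11*5 - 26 = 29, d_8 = (852 - 29^2)/11 = 11/11 = 1, a_8 = floor((29 + 29)/1) = 58.
  m_9 = 1*58 - 29 = 29, d_9 = (852 - 29^2)/1 = 11/1 = 11: (m_9, d_9) = (m_1, d_1) = (29, 11), so from here the quotients repeat a_1, ..., a_8; the period length is 8.
So sqrt(852) = [29; (5, 3, 2, 4, 2, 3, 5, 58)] with period length k = 8.
k is even, so the fundamental solution of x^2 - 852y^2 = 1 is (p_{k-1}, q_{k-1}) = (p_7, q_7); compute convergents through index 7.
Convergents (p_i = a_i*p_{i-1} + p_{i-2}, q_i = a_i*q_{i-1} + q_{i-2} with p_{-2}=0, p_{-1}=1, q_{-2}=1, q_{-1}=0):
  i=0: a_0=29, p_0 = 29*1 + 0 = 29, q_0 = 29*0 + 1 = 1.
  i=1: a_1=5, p_1 = 5*29 + 1 = 146, q_1 = 5*1 + 0 = 5.
  i=2: a_2=3, p_2 = 3*146 + 29 = 467, q_2 = 3*5 + 1 = 16.
  i=3: a_3=2, p_3 = 2*467 + 146 = 1080, q_3 = 2*16 + 5 = 37.
  i=4: a_4=4, p_4 = 4*1080 + 467 = 4787, q_4 = 4*37 + 16 = 164.
  i=5: a_5=2, p_5 = 2*4787 + 1080 = 10654, q_5 = 2*164 + 37 = 365.
  i=6: a_6=3, p_6 = 3*10654 + 4787 = 36749, q_6 = 3*365 + 164 = 1259.
  i=7: a_7=5, p_7 = 5*36749 + 10654 = 194399, q_7 = 5*1259 + 365 = 6660.
Check: 194399^2 - 852*6660^2 = 37790971201 - 37790971200 = 1, so (x, y) = (194399, 6660) solves the equation, and by the theorem it is the least positive solution.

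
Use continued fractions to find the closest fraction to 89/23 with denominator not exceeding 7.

Expand x = 89/23 as a continued fraction with the Euclidean algorithm:
  89 = 3*23 + 20, so a_0 = 3.
  23 = 1*20 + 3, so a_1 = 1.
  20 = 6*3 + 2, so a_2 = 6.
  3 = 1*2 + 1, so a_3 = 1.
  2 = 2*1 + 0, so a_4 = 2.
so x = [3; 1, 6, 1, 2].
Convergents (p_i = a_i*p_{i-1} + p_{i-2}, q_i = a_i*q_{i-1} + q_{i-2} with p_{-2}=0, p_{-1}=1, q_{-2}=1, q_{-1}=0), until the denominator exceeds 7:
  i=0: a_0=3, p_0 = 3*1 + 0 = 3, q_0 = 3*0 + 1 = 1.
  i=1: a_1=1, p_1 = 1*3 + 1 = 4, q_1 = 1*1 + 0 = 1.
  i=2: a_2=6, p_2 = 6*4 + 3 = 27, q_2 = 6*1 + 1 = 7.
  i=3: a_3=1, p_3 = 1*27 + 4 = 31, q_3 = 1*7 + 1 = 8.
q_3 = 8 > 7, so the last convergent with denominator <= 7 is p_2/q_2 = 27/7.
The closest fraction with denominator <= 7 is either p_2/q_2 or the intermediate fraction (k*p_2 + p_1)/(k*q_2 + q_1) with the largest k >= 1 whose denominator stays <= 7; these approach x as k grows, and every other convergent or intermediate fraction in range is farther away.
Largest k: floor((7 - q_1)/q_2) = floor((7 - 1)/7) = 0.
Since k = 0, no intermediate fraction beyond p_2/q_2 has denominator <= 7, so the convergent 27/7 is the closest (its error is |89*7 - 27*23|/(23*7) = 2/161).

27/7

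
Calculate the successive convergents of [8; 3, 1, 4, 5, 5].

8/1, 25/3, 33/4, 157/19, 818/99, 4247/514

Using the convergent recurrence p_i = a_i*p_{i-1} + p_{i-2}, q_i = a_i*q_{i-1} + q_{i-2} with p_{-2}=0, p_{-1}=1, q_{-2}=1, q_{-1}=0:
  i=0: a_0=8, p_0 = 8*1 + 0 = 8, q_0 = 8*0 + 1 = 1.
  i=1: a_1=3, p_1 = 3*8 + 1 = 25, q_1 = 3*1 + 0 = 3.
  i=2: a_2=1, p_2 = 1*25 + 8 = 33, q_2 = 1*3 + 1 = 4.
  i=3: a_3=4, p_3 = 4*33 + 25 = 157, q_3 = 4*4 + 3 = 19.
  i=4: a_4=5, p_4 = 5*157 + 33 = 818, q_4 = 5*19 + 4 = 99.
  i=5: a_5=5, p_5 = 5*818 + 157 = 4247, q_5 = 5*99 + 19 = 514.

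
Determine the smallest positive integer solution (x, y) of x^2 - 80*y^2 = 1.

First expand sqrt(80) as a continued fraction. With x_i = (sqrt(80) + m_i)/d_i and (m_0, d_0) = (0, 1): a_0 = floor(sqrt(80)) = 8, since 8^2 = 64 <= 80 < 81 = 9^2.
Iterate m_{i+1} = d_i*a_i - m_i, d_{i+1} = (80 - m_{i+1}^2)/d_i, a_{i+1} = floor((a_0 + m_{i+1})/d_{i+1}):
  m_1 = 1*8 - 0 = 8, d_1 = (80 - 8^2)/1 = 16/1 = 16, a_1 = floor((8 + 8)/16) = 1.
  m_2 = 16*1 - 8 = 8, d_2 = (80 - 8^2)/16 = 16/16 = 1, a_2 = floor((8 + 8)/1) = 16.
  m_3 = 1*16 - 8 = 8, d_3 = (80 - 8^2)/1 = 16/1 = 16: (m_3, d_3) = (m_1, d_1) = (8, 16), so from here the quotients repeat a_1, a_2; the period length is 2.
So sqrt(80) = [8; (1, 16)] with period length k = 2.
k is even, so the fundamental solution of x^2 - 80y^2 = 1 is (p_{k-1}, q_{k-1}) = (p_1, q_1); compute convergents through index 1.
Convergents (p_i = a_i*p_{i-1} + p_{i-2}, q_i = a_i*q_{i-1} + q_{i-2} with p_{-2}=0, p_{-1}=1, q_{-2}=1, q_{-1}=0):
  i=0: a_0=8, p_0 = 8*1 + 0 = 8, q_0 = 8*0 + 1 = 1.
  i=1: a_1=1, p_1 = 1*8 + 1 = 9, q_1 = 1*1 + 0 = 1.
Check: 9^2 - 80*1^2 = 81 - 80 = 1, so (x, y) = (9, 1) solves the equation, and by the theorem it is the least positive solution.

(x, y) = (9, 1)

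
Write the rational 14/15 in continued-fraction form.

[0; 1, 14]

Run the Euclidean algorithm on 14 and 15; the successive quotients are the partial quotients a_0, a_1, ... (each step inverts the fractional part left over by the previous one):
  14 = 0*15 + 14, so a_0 = 0.
  15 = 1*14 + 1, so a_1 = 1.
  14 = 14*1 + 0, so a_2 = 14.
The remainder reaches 0 after 3 divisions, so the expansion has 3 partial quotients, read off in order.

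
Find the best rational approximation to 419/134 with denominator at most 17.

Expand x = 419/134 as a continued fraction with the Euclidean algorithm:
  419 = 3*134 + 17, so a_0 = 3.
  134 = 7*17 + 15, so a_1 = 7.
  17 = 1*15 + 2, so a_2 = 1.
  15 = 7*2 + 1, so a_3 = 7.
  2 = 2*1 + 0, so a_4 = 2.
so x = [3; 7, 1, 7, 2].
Convergents (p_i = a_i*p_{i-1} + p_{i-2}, q_i = a_i*q_{i-1} + q_{i-2} with p_{-2}=0, p_{-1}=1, q_{-2}=1, q_{-1}=0), until the denominator exceeds 17:
  i=0: a_0=3, p_0 = 3*1 + 0 = 3, q_0 = 3*0 + 1 = 1.
  i=1: a_1=7, p_1 = 7*3 + 1 = 22, q_1 = 7*1 + 0 = 7.
  i=2: a_2=1, p_2 = 1*22 + 3 = 25, q_2 = 1*7 + 1 = 8.
  i=3: a_3=7, p_3 = 7*25 + 22 = 197, q_3 = 7*8 + 7 = 63.
q_3 = 63 > 17, so the last convergent with denominator <= 17 is p_2/q_2 = 25/8.
The closest fraction with denominator <= 17 is either p_2/q_2 or the intermediate fraction (k*p_2 + p_1)/(k*q_2 + q_1) with the largest k >= 1 whose denominator stays <= 17; these approach x as k grows, and every other convergent or intermediate fraction in range is farther away.
Largest k: floor((17 - q_1)/q_2) = floor((17 - 7)/8) = 1.
That gives (1*25 + 22)/(1*8 + 7) = 47/15.
Compare the errors: |x - 25/8| = |419*8 - 25*134|/(134*8) = 2/1072, and |x - 47/15| = |419*15 - 47*134|/(134*15) = 13/2010.
Cross-multiplying, 2*2010 = 4020 < 13936 = 13*1072, so 2/1072 is smaller: the convergent 25/8 is closer to x than 47/15.

25/8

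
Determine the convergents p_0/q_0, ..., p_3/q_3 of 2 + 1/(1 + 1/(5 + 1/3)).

2/1, 3/1, 17/6, 54/19

Using the convergent recurrence p_i = a_i*p_{i-1} + p_{i-2}, q_i = a_i*q_{i-1} + q_{i-2} with p_{-2}=0, p_{-1}=1, q_{-2}=1, q_{-1}=0:
  i=0: a_0=2, p_0 = 2*1 + 0 = 2, q_0 = 2*0 + 1 = 1.
  i=1: a_1=1, p_1 = 1*2 + 1 = 3, q_1 = 1*1 + 0 = 1.
  i=2: a_2=5, p_2 = 5*3 + 2 = 17, q_2 = 5*1 + 1 = 6.
  i=3: a_3=3, p_3 = 3*17 + 3 = 54, q_3 = 3*6 + 1 = 19.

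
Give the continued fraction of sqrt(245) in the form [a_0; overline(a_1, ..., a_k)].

Write x_i = (sqrt(245) + m_i)/d_i with (m_0, d_0) = (0, 1). a_0 = floor(sqrt(245)) = 15, since 15^2 = 225 <= 245 < 256 = 16^2.
Iterate m_{i+1} = d_i*a_i - m_i, d_{i+1} = (245 - m_{i+1}^2)/d_i, a_{i+1} = floor((a_0 + m_{i+1})/d_{i+1}):
  m_1 = 1*15 - 0 = 15, d_1 = (245 - 15^2)/1 = 20/1 = 20, a_1 = floor((15 + 15)/20) = 1.
  m_2 = 20*1 - 15 = 5, d_2 = (245 - 5^2)/20 = 220/20 = 11, a_2 = floor((15 + 5)/11) = 1.
  m_3 = 11*1 - 5 = 6, d_3 = (245 - 6^2)/11 = 209/11 = 19, a_3 = floor((15 + 6)/19) = 1.
  m_4 = 19*1 - 6 = 13, d_4 = (245 - 13^2)/19 = 76/19 = 4, a_4 = floor((15 + 13)/4) = 7.
  m_5 = 4*7 - 13 = 15, d_5 = (245 - 15^2)/4 = 20/4 = 5, a_5 = floor((15 + 15)/5) = 6.
  m_6 = 5*6 - 15 = 15, d_6 = (245 - 15^2)/5 = 20/5 = 4, a_6 = floor((15 + 15)/4) = 7.
  m_7 = 4*7 - 15 = 13, d_7 = (245 - 13^2)/4 = 76/4 = 19, a_7 = floor((15 + 13)/19) = 1.
  m_8 = 19*1 - 13 = 6, d_8 = (245 - 6^2)/19 = 209/19 = 11, a_8 = floor((15 + 6)/11) = 1.
  m_9 = 11*1 - 6 = 5, d_9 = (245 - 5^2)/11 = 220/11 = 20, a_9 = floor((15 + 5)/20) = 1.
  m_10 = 20*1 - 5 = 15, d_10 = (245 - 15^2)/20 = 20/20 = 1, a_10 = floor((15 + 15)/1) = 30.
  m_11 = 1*30 - 15 = 15, d_11 = (245 - 15^2)/1 = 20/1 = 20: (m_11, d_11) = (m_1, d_1) = (15, 20), so from here the quotients repeat a_1, ..., a_10; the period length is 10.
Hence the expansion of sqrt(245) is a_0 = 15 followed by the repeating block 1, 1, 1, 7, 6, 7, 1, 1, 1, 30 (period 10).

[15; overline(1, 1, 1, 7, 6, 7, 1, 1, 1, 30)]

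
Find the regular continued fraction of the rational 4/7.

[0; 1, 1, 3]

Run the Euclidean algorithm on 4 and 7; the successive quotients are the partial quotients a_0, a_1, ... (each step inverts the fractional part left over by the previous one):
  4 = 0*7 + 4, so a_0 = 0.
  7 = 1*4 + 3, so a_1 = 1.
  4 = 1*3 + 1, so a_2 = 1.
  3 = 3*1 + 0, so a_3 = 3.
The remainder reaches 0 after 4 divisions, so the expansion has 4 partial quotients, read off in order.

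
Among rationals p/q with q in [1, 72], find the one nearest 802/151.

Expand x = 802/151 as a continued fraction with the Euclidean algorithm:
  802 = 5*151 + 47, so a_0 = 5.
  151 = 3*47 + 10, so a_1 = 3.
  47 = 4*10 + 7, so a_2 = 4.
  10 = 1*7 + 3, so a_3 = 1.
  7 = 2*3 + 1, so a_4 = 2.
  3 = 3*1 + 0, so a_5 = 3.
so x = [5; 3, 4, 1, 2, 3].
Convergents (p_i = a_i*p_{i-1} + p_{i-2}, q_i = a_i*q_{i-1} + q_{i-2} with p_{-2}=0, p_{-1}=1, q_{-2}=1, q_{-1}=0), until the denominator exceeds 72:
  i=0: a_0=5, p_0 = 5*1 + 0 = 5, q_0 = 5*0 + 1 = 1.
  i=1: a_1=3, p_1 = 3*5 + 1 = 16, q_1 = 3*1 + 0 = 3.
  i=2: a_2=4, p_2 = 4*16 + 5 = 69, q_2 = 4*3 + 1 = 13.
  i=3: a_3=1, p_3 = 1*69 + 16 = 85, q_3 = 1*13 + 3 = 16.
  i=4: a_4=2, p_4 = 2*85 + 69 = 239, q_4 = 2*16 + 13 = 45.
  i=5: a_5=3, p_5 = 3*239 + 85 = 802, q_5 = 3*45 + 16 = 151.
q_5 = 151 > 72, so the last convergent with denominator <= 72 is p_4/q_4 = 239/45.
The closest fraction with denominator <= 72 is either p_4/q_4 or the intermediate fraction (k*p_4 + p_3)/(k*q_4 + q_3) with the largest k >= 1 whose denominator stays <= 72; these approach x as k grows, and every other convergent or intermediate fraction in range is farther away.
Largest k: floor((72 - q_3)/q_4) = floor((72 - 16)/45) = 1.
That gives (1*239 + 85)/(1*45 + 16) = 324/61.
Compare the errors: |x - 239/45| = |802*45 - 239*151|/(151*45) = 1/6795, and |x - 324/61| = |802*61 - 324*151|/(151*61) = 2/9211.
Cross-multiplying, 1*9211 = 9211 < 13590 = 2*6795, so 1/6795 is smaller: the convergent 239/45 is closer to x than 324/61.

239/45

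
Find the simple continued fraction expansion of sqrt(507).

[22; (1, 1, 14, 1, 1, 44)]

Write x_i = (sqrt(507) + m_i)/d_i with (m_0, d_0) = (0, 1). a_0 = floor(sqrt(507)) = 22, since 22^2 = 484 <= 507 < 529 = 23^2.
Iterate m_{i+1} = d_i*a_i - m_i, d_{i+1} = (507 - m_{i+1}^2)/d_i, a_{i+1} = floor((a_0 + m_{i+1})/d_{i+1}):
  m_1 = 1*22 - 0 = 22, d_1 = (507 - 22^2)/1 = 23/1 = 23, a_1 = floor((22 + 22)/23) = 1.
  m_2 = 23*1 - 22 = 1, d_2 = (507 - 1^2)/23 = 506/23 = 22, a_2 = floor((22 + 1)/22) = 1.
  m_3 = 22*1 - 1 = 21, d_3 = (507 - 21^2)/22 = 66/22 = 3, a_3 = floor((22 + 21)/3) = 14.
  m_4 = 3*14 - 21 = 21, d_4 = (507 - 21^2)/3 = 66/3 = 22, a_4 = floor((22 + 21)/22) = 1.
  m_5 = 22*1 - 21 = 1, d_5 = (507 - 1^2)/22 = 506/22 = 23, a_5 = floor((22 + 1)/23) = 1.
  m_6 = 23*1 - 1 = 22, d_6 = (507 - 22^2)/23 = 23/23 = 1, a_6 = floor((22 + 22)/1) = 44.
  m_7 = 1*44 - 22 = 22, d_7 = (507 - 22^2)/1 = 23/1 = 23: (m_7, d_7) = (m_1, d_1) = (22, 23), so from here the quotients repeat a_1, ..., a_6; the period length is 6.
Hence the expansion of sqrt(507) is a_0 = 22 followed by the repeating block 1, 1, 14, 1, 1, 44 (period 6).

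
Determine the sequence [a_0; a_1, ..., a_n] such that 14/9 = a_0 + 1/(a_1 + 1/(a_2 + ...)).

[1; 1, 1, 4]

Run the Euclidean algorithm on 14 and 9; the successive quotients are the partial quotients a_0, a_1, ... (each step inverts the fractional part left over by the previous one):
  14 = 1*9 + 5, so a_0 = 1.
  9 = 1*5 + 4, so a_1 = 1.
  5 = 1*4 + 1, so a_2 = 1.
  4 = 4*1 + 0, so a_3 = 4.
The remainder reaches 0 after 4 divisions, so the expansion has 4 partial quotients, read off in order.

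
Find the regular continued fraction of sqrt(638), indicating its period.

[25; (3, 1, 6, 2, 6, 1, 3, 50)]

Write x_i = (sqrt(638) + m_i)/d_i with (m_0, d_0) = (0, 1). a_0 = floor(sqrt(638)) = 25, since 25^2 = 625 <= 638 < 676 = 26^2.
Iterate m_{i+1} = d_i*a_i - m_i, d_{i+1} = (638 - m_{i+1}^2)/d_i, a_{i+1} = floor((a_0 + m_{i+1})/d_{i+1}):
  m_1 = 1*25 - 0 = 25, d_1 = (638 - 25^2)/1 = 13/1 = 13, a_1 = floor((25 + 25)/13) = 3.
  m_2 = 13*3 - 25 = 14, d_2 = (638 - 14^2)/13 = 442/13 = 34, a_2 = floor((25 + 14)/34) = 1.
  m_3 = 34*1 - 14 = 20, d_3 = (638 - 20^2)/34 = 238/34 = 7, a_3 = floor((25 + 20)/7) = 6.
  m_4 = 7*6 - 20 = 22, d_4 = (638 - 22^2)/7 = 154/7 = 22, a_4 = floor((25 + 22)/22) = 2.
  m_5 = 22*2 - 22 = 22, d_5 = (638 - 22^2)/22 = 154/22 = 7, a_5 = floor((25 + 22)/7) = 6.
  m_6 = 7*6 - 22 = 20, d_6 = (638 - 20^2)/7 = 238/7 = 34, a_6 = floor((25 + 20)/34) = 1.
  m_7 = 34*1 - 20 = 14, d_7 = (638 - 14^2)/34 = 442/34 = 13, a_7 = floor((25 + 14)/13) = 3.
  m_8 = 13*3 - 14 = 25, d_8 = (638 - 25^2)/13 = 13/13 = 1, a_8 = floor((25 + 25)/1) = 50.
  m_9 = 1*50 - 25 = 25, d_9 = (638 - 25^2)/1 = 13/1 = 13: (m_9, d_9) = (m_1, d_1) = (25, 13), so from here the quotients repeat a_1, ..., a_8; the period length is 8.
Hence the expansion of sqrt(638) is a_0 = 25 followed by the repeating block 3, 1, 6, 2, 6, 1, 3, 50 (period 8).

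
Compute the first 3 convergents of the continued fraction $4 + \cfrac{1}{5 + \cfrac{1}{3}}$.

Using the convergent recurrence p_i = a_i*p_{i-1} + p_{i-2}, q_i = a_i*q_{i-1} + q_{i-2} with p_{-2}=0, p_{-1}=1, q_{-2}=1, q_{-1}=0:
  i=0: a_0=4, p_0 = 4*1 + 0 = 4, q_0 = 4*0 + 1 = 1.
  i=1: a_1=5, p_1 = 5*4 + 1 = 21, q_1 = 5*1 + 0 = 5.
  i=2: a_2=3, p_2 = 3*21 + 4 = 67, q_2 = 3*5 + 1 = 16.

4/1, 21/5, 67/16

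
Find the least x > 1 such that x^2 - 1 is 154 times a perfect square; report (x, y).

(x, y) = (21295, 1716)

First expand sqrt(154) as a continued fraction. With x_i = (sqrt(154) + m_i)/d_i and (m_0, d_0) = (0, 1): a_0 = floor(sqrt(154)) = 12, since 12^2 = 144 <= 154 < 169 = 13^2.
Iterate m_{i+1} = d_i*a_i - m_i, d_{i+1} = (154 - m_{i+1}^2)/d_i, a_{i+1} = floor((a_0 + m_{i+1})/d_{i+1}):
  m_1 = 1*12 - 0 = 12, d_1 = (154 - 12^2)/1 = 10/1 = 10, a_1 = floor((12 + 12)/10) = 2.
  m_2 = 10*2 - 12 = 8, d_2 = (154 - 8^2)/10 = 90/10 = 9, a_2 = floor((12 + 8)/9) = 2.
  m_3 = 9*2 - 8 = 10, d_3 = (154 - 10^2)/9 = 54/9 = 6, a_3 = floor((12 + 10)/6) = 3.
  m_4 = 6*3 - 10 = 8, d_4 = (154 - 8^2)/6 = 90/6 = 15, a_4 = floor((12 + 8)/15) = 1.
  m_5 = 15*1 - 8 = 7, d_5 = (154 - 7^2)/15 = 105/15 = 7, a_5 = floor((12 + 7)/7) = 2.
  m_6 = 7*2 - 7 = 7, d_6 = (154 - 7^2)/7 = 105/7 = 15, a_6 = floor((12 + 7)/15) = 1.
  m_7 = 15*1 - 7 = 8, d_7 = (154 - 8^2)/15 = 90/15 = 6, a_7 = floor((12 + 8)/6) = 3.
  m_8 = 6*3 - 8 = 10, d_8 = (154 - 10^2)/6 = 54/6 = 9, a_8 = floor((12 + 10)/9) = 2.
  m_9 = 9*2 - 10 = 8, d_9 = (154 - 8^2)/9 = 90/9 = 10, a_9 = floor((12 + 8)/10) = 2.
  m_10 = 10*2 - 8 = 12, d_10 = (154 - 12^2)/10 = 10/10 = 1, a_10 = floor((12 + 12)/1) = 24.
  m_11 = 1*24 - 12 = 12, d_11 = (154 - 12^2)/1 = 10/1 = 10: (m_11, d_11) = (m_1, d_1) = (12, 10), so from here the quotients repeat a_1, ..., a_10; the period length is 10.
So sqrt(154) = [12; (2, 2, 3, 1, 2, 1, 3, 2, 2, 24)] with period length k = 10.
k is even, so the fundamental solution of x^2 - 154y^2 = 1 is (p_{k-1}, q_{k-1}) = (p_9, q_9); compute convergents through index 9.
Convergents (p_i = a_i*p_{i-1} + p_{i-2}, q_i = a_i*q_{i-1} + q_{i-2} with p_{-2}=0, p_{-1}=1, q_{-2}=1, q_{-1}=0):
  i=0: a_0=12, p_0 = 12*1 + 0 = 12, q_0 = 12*0 + 1 = 1.
  i=1: a_1=2, p_1 = 2*12 + 1 = 25, q_1 = 2*1 + 0 = 2.
  i=2: a_2=2, p_2 = 2*25 + 12 = 62, q_2 = 2*2 + 1 = 5.
  i=3: a_3=3, p_3 = 3*62 + 25 = 211, q_3 = 3*5 + 2 = 17.
  i=4: a_4=1, p_4 = 1*211 + 62 = 273, q_4 = 1*17 + 5 = 22.
  i=5: a_5=2, p_5 = 2*273 + 211 = 757, q_5 = 2*22 + 17 = 61.
  i=6: a_6=1, p_6 = 1*757 + 273 = 1030, q_6 = 1*61 + 22 = 83.
  i=7: a_7=3, p_7 = 3*1030 + 757 = 3847, q_7 = 3*83 + 61 = 310.
  i=8: a_8=2, p_8 = 2*3847 + 1030 = 8724, q_8 = 2*310 + 83 = 703.
  i=9: a_9=2, p_9 = 2*8724 + 3847 = 21295, q_9 = 2*703 + 310 = 1716.
Check: 21295^2 - 154*1716^2 = 453477025 - 453477024 = 1, so (x, y) = (21295, 1716) solves the equation, and by the theorem it is the least positive solution.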